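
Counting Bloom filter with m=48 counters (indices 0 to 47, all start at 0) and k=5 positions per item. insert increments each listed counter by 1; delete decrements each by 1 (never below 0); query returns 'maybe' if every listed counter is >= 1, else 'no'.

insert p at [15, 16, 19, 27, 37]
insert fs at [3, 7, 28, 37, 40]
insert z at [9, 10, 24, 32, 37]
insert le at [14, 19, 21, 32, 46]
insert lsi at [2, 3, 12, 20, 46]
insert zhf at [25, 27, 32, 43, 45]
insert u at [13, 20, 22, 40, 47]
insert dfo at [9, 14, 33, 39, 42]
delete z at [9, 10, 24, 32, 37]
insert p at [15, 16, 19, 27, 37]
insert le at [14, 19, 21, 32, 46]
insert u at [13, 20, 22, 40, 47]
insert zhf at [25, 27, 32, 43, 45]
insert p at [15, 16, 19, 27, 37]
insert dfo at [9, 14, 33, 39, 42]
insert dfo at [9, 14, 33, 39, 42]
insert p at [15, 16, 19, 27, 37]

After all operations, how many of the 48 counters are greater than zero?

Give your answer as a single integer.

Step 1: insert p at [15, 16, 19, 27, 37] -> counters=[0,0,0,0,0,0,0,0,0,0,0,0,0,0,0,1,1,0,0,1,0,0,0,0,0,0,0,1,0,0,0,0,0,0,0,0,0,1,0,0,0,0,0,0,0,0,0,0]
Step 2: insert fs at [3, 7, 28, 37, 40] -> counters=[0,0,0,1,0,0,0,1,0,0,0,0,0,0,0,1,1,0,0,1,0,0,0,0,0,0,0,1,1,0,0,0,0,0,0,0,0,2,0,0,1,0,0,0,0,0,0,0]
Step 3: insert z at [9, 10, 24, 32, 37] -> counters=[0,0,0,1,0,0,0,1,0,1,1,0,0,0,0,1,1,0,0,1,0,0,0,0,1,0,0,1,1,0,0,0,1,0,0,0,0,3,0,0,1,0,0,0,0,0,0,0]
Step 4: insert le at [14, 19, 21, 32, 46] -> counters=[0,0,0,1,0,0,0,1,0,1,1,0,0,0,1,1,1,0,0,2,0,1,0,0,1,0,0,1,1,0,0,0,2,0,0,0,0,3,0,0,1,0,0,0,0,0,1,0]
Step 5: insert lsi at [2, 3, 12, 20, 46] -> counters=[0,0,1,2,0,0,0,1,0,1,1,0,1,0,1,1,1,0,0,2,1,1,0,0,1,0,0,1,1,0,0,0,2,0,0,0,0,3,0,0,1,0,0,0,0,0,2,0]
Step 6: insert zhf at [25, 27, 32, 43, 45] -> counters=[0,0,1,2,0,0,0,1,0,1,1,0,1,0,1,1,1,0,0,2,1,1,0,0,1,1,0,2,1,0,0,0,3,0,0,0,0,3,0,0,1,0,0,1,0,1,2,0]
Step 7: insert u at [13, 20, 22, 40, 47] -> counters=[0,0,1,2,0,0,0,1,0,1,1,0,1,1,1,1,1,0,0,2,2,1,1,0,1,1,0,2,1,0,0,0,3,0,0,0,0,3,0,0,2,0,0,1,0,1,2,1]
Step 8: insert dfo at [9, 14, 33, 39, 42] -> counters=[0,0,1,2,0,0,0,1,0,2,1,0,1,1,2,1,1,0,0,2,2,1,1,0,1,1,0,2,1,0,0,0,3,1,0,0,0,3,0,1,2,0,1,1,0,1,2,1]
Step 9: delete z at [9, 10, 24, 32, 37] -> counters=[0,0,1,2,0,0,0,1,0,1,0,0,1,1,2,1,1,0,0,2,2,1,1,0,0,1,0,2,1,0,0,0,2,1,0,0,0,2,0,1,2,0,1,1,0,1,2,1]
Step 10: insert p at [15, 16, 19, 27, 37] -> counters=[0,0,1,2,0,0,0,1,0,1,0,0,1,1,2,2,2,0,0,3,2,1,1,0,0,1,0,3,1,0,0,0,2,1,0,0,0,3,0,1,2,0,1,1,0,1,2,1]
Step 11: insert le at [14, 19, 21, 32, 46] -> counters=[0,0,1,2,0,0,0,1,0,1,0,0,1,1,3,2,2,0,0,4,2,2,1,0,0,1,0,3,1,0,0,0,3,1,0,0,0,3,0,1,2,0,1,1,0,1,3,1]
Step 12: insert u at [13, 20, 22, 40, 47] -> counters=[0,0,1,2,0,0,0,1,0,1,0,0,1,2,3,2,2,0,0,4,3,2,2,0,0,1,0,3,1,0,0,0,3,1,0,0,0,3,0,1,3,0,1,1,0,1,3,2]
Step 13: insert zhf at [25, 27, 32, 43, 45] -> counters=[0,0,1,2,0,0,0,1,0,1,0,0,1,2,3,2,2,0,0,4,3,2,2,0,0,2,0,4,1,0,0,0,4,1,0,0,0,3,0,1,3,0,1,2,0,2,3,2]
Step 14: insert p at [15, 16, 19, 27, 37] -> counters=[0,0,1,2,0,0,0,1,0,1,0,0,1,2,3,3,3,0,0,5,3,2,2,0,0,2,0,5,1,0,0,0,4,1,0,0,0,4,0,1,3,0,1,2,0,2,3,2]
Step 15: insert dfo at [9, 14, 33, 39, 42] -> counters=[0,0,1,2,0,0,0,1,0,2,0,0,1,2,4,3,3,0,0,5,3,2,2,0,0,2,0,5,1,0,0,0,4,2,0,0,0,4,0,2,3,0,2,2,0,2,3,2]
Step 16: insert dfo at [9, 14, 33, 39, 42] -> counters=[0,0,1,2,0,0,0,1,0,3,0,0,1,2,5,3,3,0,0,5,3,2,2,0,0,2,0,5,1,0,0,0,4,3,0,0,0,4,0,3,3,0,3,2,0,2,3,2]
Step 17: insert p at [15, 16, 19, 27, 37] -> counters=[0,0,1,2,0,0,0,1,0,3,0,0,1,2,5,4,4,0,0,6,3,2,2,0,0,2,0,6,1,0,0,0,4,3,0,0,0,5,0,3,3,0,3,2,0,2,3,2]
Final counters=[0,0,1,2,0,0,0,1,0,3,0,0,1,2,5,4,4,0,0,6,3,2,2,0,0,2,0,6,1,0,0,0,4,3,0,0,0,5,0,3,3,0,3,2,0,2,3,2] -> 26 nonzero

Answer: 26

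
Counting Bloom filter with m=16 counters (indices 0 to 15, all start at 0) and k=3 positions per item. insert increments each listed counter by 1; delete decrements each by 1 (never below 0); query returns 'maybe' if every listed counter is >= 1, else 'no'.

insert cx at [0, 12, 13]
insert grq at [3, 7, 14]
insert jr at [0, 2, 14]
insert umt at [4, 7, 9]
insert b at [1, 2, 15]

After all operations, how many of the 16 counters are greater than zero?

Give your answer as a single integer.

Answer: 11

Derivation:
Step 1: insert cx at [0, 12, 13] -> counters=[1,0,0,0,0,0,0,0,0,0,0,0,1,1,0,0]
Step 2: insert grq at [3, 7, 14] -> counters=[1,0,0,1,0,0,0,1,0,0,0,0,1,1,1,0]
Step 3: insert jr at [0, 2, 14] -> counters=[2,0,1,1,0,0,0,1,0,0,0,0,1,1,2,0]
Step 4: insert umt at [4, 7, 9] -> counters=[2,0,1,1,1,0,0,2,0,1,0,0,1,1,2,0]
Step 5: insert b at [1, 2, 15] -> counters=[2,1,2,1,1,0,0,2,0,1,0,0,1,1,2,1]
Final counters=[2,1,2,1,1,0,0,2,0,1,0,0,1,1,2,1] -> 11 nonzero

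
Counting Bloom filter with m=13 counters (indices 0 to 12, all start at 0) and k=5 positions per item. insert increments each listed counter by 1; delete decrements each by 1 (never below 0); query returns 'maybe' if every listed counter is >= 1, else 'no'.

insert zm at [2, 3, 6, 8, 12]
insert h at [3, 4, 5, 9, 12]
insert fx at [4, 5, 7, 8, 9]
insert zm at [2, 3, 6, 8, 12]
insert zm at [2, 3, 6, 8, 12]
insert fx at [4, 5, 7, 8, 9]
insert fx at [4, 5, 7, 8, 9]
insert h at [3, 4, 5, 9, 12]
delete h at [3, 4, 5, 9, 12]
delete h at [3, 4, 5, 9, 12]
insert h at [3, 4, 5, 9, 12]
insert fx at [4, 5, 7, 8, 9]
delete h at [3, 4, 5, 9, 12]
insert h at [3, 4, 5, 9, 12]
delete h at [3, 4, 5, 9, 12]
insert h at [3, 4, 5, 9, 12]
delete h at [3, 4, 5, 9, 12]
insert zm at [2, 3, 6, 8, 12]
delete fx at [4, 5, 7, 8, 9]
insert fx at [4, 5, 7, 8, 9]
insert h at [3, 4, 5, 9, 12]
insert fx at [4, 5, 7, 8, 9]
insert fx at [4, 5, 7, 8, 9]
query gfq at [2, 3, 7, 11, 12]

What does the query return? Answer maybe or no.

Step 1: insert zm at [2, 3, 6, 8, 12] -> counters=[0,0,1,1,0,0,1,0,1,0,0,0,1]
Step 2: insert h at [3, 4, 5, 9, 12] -> counters=[0,0,1,2,1,1,1,0,1,1,0,0,2]
Step 3: insert fx at [4, 5, 7, 8, 9] -> counters=[0,0,1,2,2,2,1,1,2,2,0,0,2]
Step 4: insert zm at [2, 3, 6, 8, 12] -> counters=[0,0,2,3,2,2,2,1,3,2,0,0,3]
Step 5: insert zm at [2, 3, 6, 8, 12] -> counters=[0,0,3,4,2,2,3,1,4,2,0,0,4]
Step 6: insert fx at [4, 5, 7, 8, 9] -> counters=[0,0,3,4,3,3,3,2,5,3,0,0,4]
Step 7: insert fx at [4, 5, 7, 8, 9] -> counters=[0,0,3,4,4,4,3,3,6,4,0,0,4]
Step 8: insert h at [3, 4, 5, 9, 12] -> counters=[0,0,3,5,5,5,3,3,6,5,0,0,5]
Step 9: delete h at [3, 4, 5, 9, 12] -> counters=[0,0,3,4,4,4,3,3,6,4,0,0,4]
Step 10: delete h at [3, 4, 5, 9, 12] -> counters=[0,0,3,3,3,3,3,3,6,3,0,0,3]
Step 11: insert h at [3, 4, 5, 9, 12] -> counters=[0,0,3,4,4,4,3,3,6,4,0,0,4]
Step 12: insert fx at [4, 5, 7, 8, 9] -> counters=[0,0,3,4,5,5,3,4,7,5,0,0,4]
Step 13: delete h at [3, 4, 5, 9, 12] -> counters=[0,0,3,3,4,4,3,4,7,4,0,0,3]
Step 14: insert h at [3, 4, 5, 9, 12] -> counters=[0,0,3,4,5,5,3,4,7,5,0,0,4]
Step 15: delete h at [3, 4, 5, 9, 12] -> counters=[0,0,3,3,4,4,3,4,7,4,0,0,3]
Step 16: insert h at [3, 4, 5, 9, 12] -> counters=[0,0,3,4,5,5,3,4,7,5,0,0,4]
Step 17: delete h at [3, 4, 5, 9, 12] -> counters=[0,0,3,3,4,4,3,4,7,4,0,0,3]
Step 18: insert zm at [2, 3, 6, 8, 12] -> counters=[0,0,4,4,4,4,4,4,8,4,0,0,4]
Step 19: delete fx at [4, 5, 7, 8, 9] -> counters=[0,0,4,4,3,3,4,3,7,3,0,0,4]
Step 20: insert fx at [4, 5, 7, 8, 9] -> counters=[0,0,4,4,4,4,4,4,8,4,0,0,4]
Step 21: insert h at [3, 4, 5, 9, 12] -> counters=[0,0,4,5,5,5,4,4,8,5,0,0,5]
Step 22: insert fx at [4, 5, 7, 8, 9] -> counters=[0,0,4,5,6,6,4,5,9,6,0,0,5]
Step 23: insert fx at [4, 5, 7, 8, 9] -> counters=[0,0,4,5,7,7,4,6,10,7,0,0,5]
Query gfq: check counters[2]=4 counters[3]=5 counters[7]=6 counters[11]=0 counters[12]=5 -> no

Answer: no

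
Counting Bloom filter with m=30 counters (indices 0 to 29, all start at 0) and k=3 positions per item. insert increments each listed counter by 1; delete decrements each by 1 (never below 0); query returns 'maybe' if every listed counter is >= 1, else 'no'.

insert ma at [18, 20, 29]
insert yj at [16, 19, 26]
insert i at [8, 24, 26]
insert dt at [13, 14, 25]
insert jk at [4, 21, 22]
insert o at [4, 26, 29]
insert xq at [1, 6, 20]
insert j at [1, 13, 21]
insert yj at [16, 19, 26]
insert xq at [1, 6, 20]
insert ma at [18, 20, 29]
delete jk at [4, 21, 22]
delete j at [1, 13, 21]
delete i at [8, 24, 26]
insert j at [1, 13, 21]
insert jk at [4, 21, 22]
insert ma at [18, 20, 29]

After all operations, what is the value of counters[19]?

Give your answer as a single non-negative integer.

Answer: 2

Derivation:
Step 1: insert ma at [18, 20, 29] -> counters=[0,0,0,0,0,0,0,0,0,0,0,0,0,0,0,0,0,0,1,0,1,0,0,0,0,0,0,0,0,1]
Step 2: insert yj at [16, 19, 26] -> counters=[0,0,0,0,0,0,0,0,0,0,0,0,0,0,0,0,1,0,1,1,1,0,0,0,0,0,1,0,0,1]
Step 3: insert i at [8, 24, 26] -> counters=[0,0,0,0,0,0,0,0,1,0,0,0,0,0,0,0,1,0,1,1,1,0,0,0,1,0,2,0,0,1]
Step 4: insert dt at [13, 14, 25] -> counters=[0,0,0,0,0,0,0,0,1,0,0,0,0,1,1,0,1,0,1,1,1,0,0,0,1,1,2,0,0,1]
Step 5: insert jk at [4, 21, 22] -> counters=[0,0,0,0,1,0,0,0,1,0,0,0,0,1,1,0,1,0,1,1,1,1,1,0,1,1,2,0,0,1]
Step 6: insert o at [4, 26, 29] -> counters=[0,0,0,0,2,0,0,0,1,0,0,0,0,1,1,0,1,0,1,1,1,1,1,0,1,1,3,0,0,2]
Step 7: insert xq at [1, 6, 20] -> counters=[0,1,0,0,2,0,1,0,1,0,0,0,0,1,1,0,1,0,1,1,2,1,1,0,1,1,3,0,0,2]
Step 8: insert j at [1, 13, 21] -> counters=[0,2,0,0,2,0,1,0,1,0,0,0,0,2,1,0,1,0,1,1,2,2,1,0,1,1,3,0,0,2]
Step 9: insert yj at [16, 19, 26] -> counters=[0,2,0,0,2,0,1,0,1,0,0,0,0,2,1,0,2,0,1,2,2,2,1,0,1,1,4,0,0,2]
Step 10: insert xq at [1, 6, 20] -> counters=[0,3,0,0,2,0,2,0,1,0,0,0,0,2,1,0,2,0,1,2,3,2,1,0,1,1,4,0,0,2]
Step 11: insert ma at [18, 20, 29] -> counters=[0,3,0,0,2,0,2,0,1,0,0,0,0,2,1,0,2,0,2,2,4,2,1,0,1,1,4,0,0,3]
Step 12: delete jk at [4, 21, 22] -> counters=[0,3,0,0,1,0,2,0,1,0,0,0,0,2,1,0,2,0,2,2,4,1,0,0,1,1,4,0,0,3]
Step 13: delete j at [1, 13, 21] -> counters=[0,2,0,0,1,0,2,0,1,0,0,0,0,1,1,0,2,0,2,2,4,0,0,0,1,1,4,0,0,3]
Step 14: delete i at [8, 24, 26] -> counters=[0,2,0,0,1,0,2,0,0,0,0,0,0,1,1,0,2,0,2,2,4,0,0,0,0,1,3,0,0,3]
Step 15: insert j at [1, 13, 21] -> counters=[0,3,0,0,1,0,2,0,0,0,0,0,0,2,1,0,2,0,2,2,4,1,0,0,0,1,3,0,0,3]
Step 16: insert jk at [4, 21, 22] -> counters=[0,3,0,0,2,0,2,0,0,0,0,0,0,2,1,0,2,0,2,2,4,2,1,0,0,1,3,0,0,3]
Step 17: insert ma at [18, 20, 29] -> counters=[0,3,0,0,2,0,2,0,0,0,0,0,0,2,1,0,2,0,3,2,5,2,1,0,0,1,3,0,0,4]
Final counters=[0,3,0,0,2,0,2,0,0,0,0,0,0,2,1,0,2,0,3,2,5,2,1,0,0,1,3,0,0,4] -> counters[19]=2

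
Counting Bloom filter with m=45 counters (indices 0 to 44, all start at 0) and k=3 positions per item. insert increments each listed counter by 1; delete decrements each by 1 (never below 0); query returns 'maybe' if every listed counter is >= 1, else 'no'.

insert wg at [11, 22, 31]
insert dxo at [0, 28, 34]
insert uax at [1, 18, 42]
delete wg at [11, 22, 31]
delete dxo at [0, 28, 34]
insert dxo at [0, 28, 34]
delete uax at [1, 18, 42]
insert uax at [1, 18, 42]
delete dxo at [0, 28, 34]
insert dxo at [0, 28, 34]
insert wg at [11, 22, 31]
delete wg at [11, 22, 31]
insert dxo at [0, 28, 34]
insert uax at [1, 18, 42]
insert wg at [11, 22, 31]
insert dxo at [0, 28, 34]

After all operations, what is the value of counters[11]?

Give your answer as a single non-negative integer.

Answer: 1

Derivation:
Step 1: insert wg at [11, 22, 31] -> counters=[0,0,0,0,0,0,0,0,0,0,0,1,0,0,0,0,0,0,0,0,0,0,1,0,0,0,0,0,0,0,0,1,0,0,0,0,0,0,0,0,0,0,0,0,0]
Step 2: insert dxo at [0, 28, 34] -> counters=[1,0,0,0,0,0,0,0,0,0,0,1,0,0,0,0,0,0,0,0,0,0,1,0,0,0,0,0,1,0,0,1,0,0,1,0,0,0,0,0,0,0,0,0,0]
Step 3: insert uax at [1, 18, 42] -> counters=[1,1,0,0,0,0,0,0,0,0,0,1,0,0,0,0,0,0,1,0,0,0,1,0,0,0,0,0,1,0,0,1,0,0,1,0,0,0,0,0,0,0,1,0,0]
Step 4: delete wg at [11, 22, 31] -> counters=[1,1,0,0,0,0,0,0,0,0,0,0,0,0,0,0,0,0,1,0,0,0,0,0,0,0,0,0,1,0,0,0,0,0,1,0,0,0,0,0,0,0,1,0,0]
Step 5: delete dxo at [0, 28, 34] -> counters=[0,1,0,0,0,0,0,0,0,0,0,0,0,0,0,0,0,0,1,0,0,0,0,0,0,0,0,0,0,0,0,0,0,0,0,0,0,0,0,0,0,0,1,0,0]
Step 6: insert dxo at [0, 28, 34] -> counters=[1,1,0,0,0,0,0,0,0,0,0,0,0,0,0,0,0,0,1,0,0,0,0,0,0,0,0,0,1,0,0,0,0,0,1,0,0,0,0,0,0,0,1,0,0]
Step 7: delete uax at [1, 18, 42] -> counters=[1,0,0,0,0,0,0,0,0,0,0,0,0,0,0,0,0,0,0,0,0,0,0,0,0,0,0,0,1,0,0,0,0,0,1,0,0,0,0,0,0,0,0,0,0]
Step 8: insert uax at [1, 18, 42] -> counters=[1,1,0,0,0,0,0,0,0,0,0,0,0,0,0,0,0,0,1,0,0,0,0,0,0,0,0,0,1,0,0,0,0,0,1,0,0,0,0,0,0,0,1,0,0]
Step 9: delete dxo at [0, 28, 34] -> counters=[0,1,0,0,0,0,0,0,0,0,0,0,0,0,0,0,0,0,1,0,0,0,0,0,0,0,0,0,0,0,0,0,0,0,0,0,0,0,0,0,0,0,1,0,0]
Step 10: insert dxo at [0, 28, 34] -> counters=[1,1,0,0,0,0,0,0,0,0,0,0,0,0,0,0,0,0,1,0,0,0,0,0,0,0,0,0,1,0,0,0,0,0,1,0,0,0,0,0,0,0,1,0,0]
Step 11: insert wg at [11, 22, 31] -> counters=[1,1,0,0,0,0,0,0,0,0,0,1,0,0,0,0,0,0,1,0,0,0,1,0,0,0,0,0,1,0,0,1,0,0,1,0,0,0,0,0,0,0,1,0,0]
Step 12: delete wg at [11, 22, 31] -> counters=[1,1,0,0,0,0,0,0,0,0,0,0,0,0,0,0,0,0,1,0,0,0,0,0,0,0,0,0,1,0,0,0,0,0,1,0,0,0,0,0,0,0,1,0,0]
Step 13: insert dxo at [0, 28, 34] -> counters=[2,1,0,0,0,0,0,0,0,0,0,0,0,0,0,0,0,0,1,0,0,0,0,0,0,0,0,0,2,0,0,0,0,0,2,0,0,0,0,0,0,0,1,0,0]
Step 14: insert uax at [1, 18, 42] -> counters=[2,2,0,0,0,0,0,0,0,0,0,0,0,0,0,0,0,0,2,0,0,0,0,0,0,0,0,0,2,0,0,0,0,0,2,0,0,0,0,0,0,0,2,0,0]
Step 15: insert wg at [11, 22, 31] -> counters=[2,2,0,0,0,0,0,0,0,0,0,1,0,0,0,0,0,0,2,0,0,0,1,0,0,0,0,0,2,0,0,1,0,0,2,0,0,0,0,0,0,0,2,0,0]
Step 16: insert dxo at [0, 28, 34] -> counters=[3,2,0,0,0,0,0,0,0,0,0,1,0,0,0,0,0,0,2,0,0,0,1,0,0,0,0,0,3,0,0,1,0,0,3,0,0,0,0,0,0,0,2,0,0]
Final counters=[3,2,0,0,0,0,0,0,0,0,0,1,0,0,0,0,0,0,2,0,0,0,1,0,0,0,0,0,3,0,0,1,0,0,3,0,0,0,0,0,0,0,2,0,0] -> counters[11]=1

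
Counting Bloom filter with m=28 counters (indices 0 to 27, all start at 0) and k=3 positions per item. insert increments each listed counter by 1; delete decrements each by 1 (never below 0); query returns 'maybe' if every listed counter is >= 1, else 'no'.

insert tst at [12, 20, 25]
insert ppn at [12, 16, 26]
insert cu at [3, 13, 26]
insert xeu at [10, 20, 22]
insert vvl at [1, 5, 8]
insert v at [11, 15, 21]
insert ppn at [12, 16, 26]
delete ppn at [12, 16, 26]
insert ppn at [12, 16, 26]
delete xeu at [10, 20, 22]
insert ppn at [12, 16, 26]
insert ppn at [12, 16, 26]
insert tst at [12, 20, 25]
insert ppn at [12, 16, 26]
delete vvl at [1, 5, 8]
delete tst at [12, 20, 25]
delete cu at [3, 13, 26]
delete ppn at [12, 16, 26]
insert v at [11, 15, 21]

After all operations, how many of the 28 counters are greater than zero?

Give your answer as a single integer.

Step 1: insert tst at [12, 20, 25] -> counters=[0,0,0,0,0,0,0,0,0,0,0,0,1,0,0,0,0,0,0,0,1,0,0,0,0,1,0,0]
Step 2: insert ppn at [12, 16, 26] -> counters=[0,0,0,0,0,0,0,0,0,0,0,0,2,0,0,0,1,0,0,0,1,0,0,0,0,1,1,0]
Step 3: insert cu at [3, 13, 26] -> counters=[0,0,0,1,0,0,0,0,0,0,0,0,2,1,0,0,1,0,0,0,1,0,0,0,0,1,2,0]
Step 4: insert xeu at [10, 20, 22] -> counters=[0,0,0,1,0,0,0,0,0,0,1,0,2,1,0,0,1,0,0,0,2,0,1,0,0,1,2,0]
Step 5: insert vvl at [1, 5, 8] -> counters=[0,1,0,1,0,1,0,0,1,0,1,0,2,1,0,0,1,0,0,0,2,0,1,0,0,1,2,0]
Step 6: insert v at [11, 15, 21] -> counters=[0,1,0,1,0,1,0,0,1,0,1,1,2,1,0,1,1,0,0,0,2,1,1,0,0,1,2,0]
Step 7: insert ppn at [12, 16, 26] -> counters=[0,1,0,1,0,1,0,0,1,0,1,1,3,1,0,1,2,0,0,0,2,1,1,0,0,1,3,0]
Step 8: delete ppn at [12, 16, 26] -> counters=[0,1,0,1,0,1,0,0,1,0,1,1,2,1,0,1,1,0,0,0,2,1,1,0,0,1,2,0]
Step 9: insert ppn at [12, 16, 26] -> counters=[0,1,0,1,0,1,0,0,1,0,1,1,3,1,0,1,2,0,0,0,2,1,1,0,0,1,3,0]
Step 10: delete xeu at [10, 20, 22] -> counters=[0,1,0,1,0,1,0,0,1,0,0,1,3,1,0,1,2,0,0,0,1,1,0,0,0,1,3,0]
Step 11: insert ppn at [12, 16, 26] -> counters=[0,1,0,1,0,1,0,0,1,0,0,1,4,1,0,1,3,0,0,0,1,1,0,0,0,1,4,0]
Step 12: insert ppn at [12, 16, 26] -> counters=[0,1,0,1,0,1,0,0,1,0,0,1,5,1,0,1,4,0,0,0,1,1,0,0,0,1,5,0]
Step 13: insert tst at [12, 20, 25] -> counters=[0,1,0,1,0,1,0,0,1,0,0,1,6,1,0,1,4,0,0,0,2,1,0,0,0,2,5,0]
Step 14: insert ppn at [12, 16, 26] -> counters=[0,1,0,1,0,1,0,0,1,0,0,1,7,1,0,1,5,0,0,0,2,1,0,0,0,2,6,0]
Step 15: delete vvl at [1, 5, 8] -> counters=[0,0,0,1,0,0,0,0,0,0,0,1,7,1,0,1,5,0,0,0,2,1,0,0,0,2,6,0]
Step 16: delete tst at [12, 20, 25] -> counters=[0,0,0,1,0,0,0,0,0,0,0,1,6,1,0,1,5,0,0,0,1,1,0,0,0,1,6,0]
Step 17: delete cu at [3, 13, 26] -> counters=[0,0,0,0,0,0,0,0,0,0,0,1,6,0,0,1,5,0,0,0,1,1,0,0,0,1,5,0]
Step 18: delete ppn at [12, 16, 26] -> counters=[0,0,0,0,0,0,0,0,0,0,0,1,5,0,0,1,4,0,0,0,1,1,0,0,0,1,4,0]
Step 19: insert v at [11, 15, 21] -> counters=[0,0,0,0,0,0,0,0,0,0,0,2,5,0,0,2,4,0,0,0,1,2,0,0,0,1,4,0]
Final counters=[0,0,0,0,0,0,0,0,0,0,0,2,5,0,0,2,4,0,0,0,1,2,0,0,0,1,4,0] -> 8 nonzero

Answer: 8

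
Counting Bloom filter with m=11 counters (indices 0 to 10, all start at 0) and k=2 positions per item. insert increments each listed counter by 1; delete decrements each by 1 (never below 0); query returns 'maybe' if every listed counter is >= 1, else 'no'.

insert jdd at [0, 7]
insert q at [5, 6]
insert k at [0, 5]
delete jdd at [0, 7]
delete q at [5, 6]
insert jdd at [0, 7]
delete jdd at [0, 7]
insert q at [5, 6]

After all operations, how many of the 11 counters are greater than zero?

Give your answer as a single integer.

Answer: 3

Derivation:
Step 1: insert jdd at [0, 7] -> counters=[1,0,0,0,0,0,0,1,0,0,0]
Step 2: insert q at [5, 6] -> counters=[1,0,0,0,0,1,1,1,0,0,0]
Step 3: insert k at [0, 5] -> counters=[2,0,0,0,0,2,1,1,0,0,0]
Step 4: delete jdd at [0, 7] -> counters=[1,0,0,0,0,2,1,0,0,0,0]
Step 5: delete q at [5, 6] -> counters=[1,0,0,0,0,1,0,0,0,0,0]
Step 6: insert jdd at [0, 7] -> counters=[2,0,0,0,0,1,0,1,0,0,0]
Step 7: delete jdd at [0, 7] -> counters=[1,0,0,0,0,1,0,0,0,0,0]
Step 8: insert q at [5, 6] -> counters=[1,0,0,0,0,2,1,0,0,0,0]
Final counters=[1,0,0,0,0,2,1,0,0,0,0] -> 3 nonzero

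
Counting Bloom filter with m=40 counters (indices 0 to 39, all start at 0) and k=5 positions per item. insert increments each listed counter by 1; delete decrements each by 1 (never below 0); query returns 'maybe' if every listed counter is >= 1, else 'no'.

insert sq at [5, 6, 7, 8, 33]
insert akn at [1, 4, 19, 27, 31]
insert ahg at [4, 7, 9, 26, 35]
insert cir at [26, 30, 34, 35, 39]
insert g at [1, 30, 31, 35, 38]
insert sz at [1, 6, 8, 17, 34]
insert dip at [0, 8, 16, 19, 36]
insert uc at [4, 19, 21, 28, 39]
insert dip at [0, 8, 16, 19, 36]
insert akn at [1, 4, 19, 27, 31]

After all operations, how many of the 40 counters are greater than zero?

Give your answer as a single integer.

Step 1: insert sq at [5, 6, 7, 8, 33] -> counters=[0,0,0,0,0,1,1,1,1,0,0,0,0,0,0,0,0,0,0,0,0,0,0,0,0,0,0,0,0,0,0,0,0,1,0,0,0,0,0,0]
Step 2: insert akn at [1, 4, 19, 27, 31] -> counters=[0,1,0,0,1,1,1,1,1,0,0,0,0,0,0,0,0,0,0,1,0,0,0,0,0,0,0,1,0,0,0,1,0,1,0,0,0,0,0,0]
Step 3: insert ahg at [4, 7, 9, 26, 35] -> counters=[0,1,0,0,2,1,1,2,1,1,0,0,0,0,0,0,0,0,0,1,0,0,0,0,0,0,1,1,0,0,0,1,0,1,0,1,0,0,0,0]
Step 4: insert cir at [26, 30, 34, 35, 39] -> counters=[0,1,0,0,2,1,1,2,1,1,0,0,0,0,0,0,0,0,0,1,0,0,0,0,0,0,2,1,0,0,1,1,0,1,1,2,0,0,0,1]
Step 5: insert g at [1, 30, 31, 35, 38] -> counters=[0,2,0,0,2,1,1,2,1,1,0,0,0,0,0,0,0,0,0,1,0,0,0,0,0,0,2,1,0,0,2,2,0,1,1,3,0,0,1,1]
Step 6: insert sz at [1, 6, 8, 17, 34] -> counters=[0,3,0,0,2,1,2,2,2,1,0,0,0,0,0,0,0,1,0,1,0,0,0,0,0,0,2,1,0,0,2,2,0,1,2,3,0,0,1,1]
Step 7: insert dip at [0, 8, 16, 19, 36] -> counters=[1,3,0,0,2,1,2,2,3,1,0,0,0,0,0,0,1,1,0,2,0,0,0,0,0,0,2,1,0,0,2,2,0,1,2,3,1,0,1,1]
Step 8: insert uc at [4, 19, 21, 28, 39] -> counters=[1,3,0,0,3,1,2,2,3,1,0,0,0,0,0,0,1,1,0,3,0,1,0,0,0,0,2,1,1,0,2,2,0,1,2,3,1,0,1,2]
Step 9: insert dip at [0, 8, 16, 19, 36] -> counters=[2,3,0,0,3,1,2,2,4,1,0,0,0,0,0,0,2,1,0,4,0,1,0,0,0,0,2,1,1,0,2,2,0,1,2,3,2,0,1,2]
Step 10: insert akn at [1, 4, 19, 27, 31] -> counters=[2,4,0,0,4,1,2,2,4,1,0,0,0,0,0,0,2,1,0,5,0,1,0,0,0,0,2,2,1,0,2,3,0,1,2,3,2,0,1,2]
Final counters=[2,4,0,0,4,1,2,2,4,1,0,0,0,0,0,0,2,1,0,5,0,1,0,0,0,0,2,2,1,0,2,3,0,1,2,3,2,0,1,2] -> 23 nonzero

Answer: 23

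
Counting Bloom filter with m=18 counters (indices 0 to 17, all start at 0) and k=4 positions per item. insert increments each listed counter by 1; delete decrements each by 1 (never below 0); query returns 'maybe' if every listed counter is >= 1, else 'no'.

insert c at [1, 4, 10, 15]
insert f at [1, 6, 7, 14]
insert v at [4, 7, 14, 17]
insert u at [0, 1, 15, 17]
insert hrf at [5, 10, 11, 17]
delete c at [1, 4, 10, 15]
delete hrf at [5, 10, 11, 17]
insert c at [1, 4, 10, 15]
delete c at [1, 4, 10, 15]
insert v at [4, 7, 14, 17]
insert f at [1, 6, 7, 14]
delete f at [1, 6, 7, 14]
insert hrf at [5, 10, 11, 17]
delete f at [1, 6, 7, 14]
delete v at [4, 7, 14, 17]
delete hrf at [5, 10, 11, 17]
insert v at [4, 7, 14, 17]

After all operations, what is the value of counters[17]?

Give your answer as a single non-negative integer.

Answer: 3

Derivation:
Step 1: insert c at [1, 4, 10, 15] -> counters=[0,1,0,0,1,0,0,0,0,0,1,0,0,0,0,1,0,0]
Step 2: insert f at [1, 6, 7, 14] -> counters=[0,2,0,0,1,0,1,1,0,0,1,0,0,0,1,1,0,0]
Step 3: insert v at [4, 7, 14, 17] -> counters=[0,2,0,0,2,0,1,2,0,0,1,0,0,0,2,1,0,1]
Step 4: insert u at [0, 1, 15, 17] -> counters=[1,3,0,0,2,0,1,2,0,0,1,0,0,0,2,2,0,2]
Step 5: insert hrf at [5, 10, 11, 17] -> counters=[1,3,0,0,2,1,1,2,0,0,2,1,0,0,2,2,0,3]
Step 6: delete c at [1, 4, 10, 15] -> counters=[1,2,0,0,1,1,1,2,0,0,1,1,0,0,2,1,0,3]
Step 7: delete hrf at [5, 10, 11, 17] -> counters=[1,2,0,0,1,0,1,2,0,0,0,0,0,0,2,1,0,2]
Step 8: insert c at [1, 4, 10, 15] -> counters=[1,3,0,0,2,0,1,2,0,0,1,0,0,0,2,2,0,2]
Step 9: delete c at [1, 4, 10, 15] -> counters=[1,2,0,0,1,0,1,2,0,0,0,0,0,0,2,1,0,2]
Step 10: insert v at [4, 7, 14, 17] -> counters=[1,2,0,0,2,0,1,3,0,0,0,0,0,0,3,1,0,3]
Step 11: insert f at [1, 6, 7, 14] -> counters=[1,3,0,0,2,0,2,4,0,0,0,0,0,0,4,1,0,3]
Step 12: delete f at [1, 6, 7, 14] -> counters=[1,2,0,0,2,0,1,3,0,0,0,0,0,0,3,1,0,3]
Step 13: insert hrf at [5, 10, 11, 17] -> counters=[1,2,0,0,2,1,1,3,0,0,1,1,0,0,3,1,0,4]
Step 14: delete f at [1, 6, 7, 14] -> counters=[1,1,0,0,2,1,0,2,0,0,1,1,0,0,2,1,0,4]
Step 15: delete v at [4, 7, 14, 17] -> counters=[1,1,0,0,1,1,0,1,0,0,1,1,0,0,1,1,0,3]
Step 16: delete hrf at [5, 10, 11, 17] -> counters=[1,1,0,0,1,0,0,1,0,0,0,0,0,0,1,1,0,2]
Step 17: insert v at [4, 7, 14, 17] -> counters=[1,1,0,0,2,0,0,2,0,0,0,0,0,0,2,1,0,3]
Final counters=[1,1,0,0,2,0,0,2,0,0,0,0,0,0,2,1,0,3] -> counters[17]=3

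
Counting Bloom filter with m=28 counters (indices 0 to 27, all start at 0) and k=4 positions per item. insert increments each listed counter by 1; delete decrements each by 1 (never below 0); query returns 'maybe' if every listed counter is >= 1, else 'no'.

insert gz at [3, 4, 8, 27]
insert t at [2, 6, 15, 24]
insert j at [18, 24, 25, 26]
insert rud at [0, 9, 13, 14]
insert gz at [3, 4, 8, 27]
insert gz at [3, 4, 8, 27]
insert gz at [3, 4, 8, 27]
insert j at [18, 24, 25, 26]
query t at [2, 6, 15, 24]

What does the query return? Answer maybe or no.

Answer: maybe

Derivation:
Step 1: insert gz at [3, 4, 8, 27] -> counters=[0,0,0,1,1,0,0,0,1,0,0,0,0,0,0,0,0,0,0,0,0,0,0,0,0,0,0,1]
Step 2: insert t at [2, 6, 15, 24] -> counters=[0,0,1,1,1,0,1,0,1,0,0,0,0,0,0,1,0,0,0,0,0,0,0,0,1,0,0,1]
Step 3: insert j at [18, 24, 25, 26] -> counters=[0,0,1,1,1,0,1,0,1,0,0,0,0,0,0,1,0,0,1,0,0,0,0,0,2,1,1,1]
Step 4: insert rud at [0, 9, 13, 14] -> counters=[1,0,1,1,1,0,1,0,1,1,0,0,0,1,1,1,0,0,1,0,0,0,0,0,2,1,1,1]
Step 5: insert gz at [3, 4, 8, 27] -> counters=[1,0,1,2,2,0,1,0,2,1,0,0,0,1,1,1,0,0,1,0,0,0,0,0,2,1,1,2]
Step 6: insert gz at [3, 4, 8, 27] -> counters=[1,0,1,3,3,0,1,0,3,1,0,0,0,1,1,1,0,0,1,0,0,0,0,0,2,1,1,3]
Step 7: insert gz at [3, 4, 8, 27] -> counters=[1,0,1,4,4,0,1,0,4,1,0,0,0,1,1,1,0,0,1,0,0,0,0,0,2,1,1,4]
Step 8: insert j at [18, 24, 25, 26] -> counters=[1,0,1,4,4,0,1,0,4,1,0,0,0,1,1,1,0,0,2,0,0,0,0,0,3,2,2,4]
Query t: check counters[2]=1 counters[6]=1 counters[15]=1 counters[24]=3 -> maybe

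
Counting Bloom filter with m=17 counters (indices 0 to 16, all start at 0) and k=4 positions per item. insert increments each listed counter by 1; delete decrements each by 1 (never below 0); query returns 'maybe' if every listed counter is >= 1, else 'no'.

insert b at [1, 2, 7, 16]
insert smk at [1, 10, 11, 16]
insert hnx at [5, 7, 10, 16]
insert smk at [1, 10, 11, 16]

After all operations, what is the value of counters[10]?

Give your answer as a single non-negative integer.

Answer: 3

Derivation:
Step 1: insert b at [1, 2, 7, 16] -> counters=[0,1,1,0,0,0,0,1,0,0,0,0,0,0,0,0,1]
Step 2: insert smk at [1, 10, 11, 16] -> counters=[0,2,1,0,0,0,0,1,0,0,1,1,0,0,0,0,2]
Step 3: insert hnx at [5, 7, 10, 16] -> counters=[0,2,1,0,0,1,0,2,0,0,2,1,0,0,0,0,3]
Step 4: insert smk at [1, 10, 11, 16] -> counters=[0,3,1,0,0,1,0,2,0,0,3,2,0,0,0,0,4]
Final counters=[0,3,1,0,0,1,0,2,0,0,3,2,0,0,0,0,4] -> counters[10]=3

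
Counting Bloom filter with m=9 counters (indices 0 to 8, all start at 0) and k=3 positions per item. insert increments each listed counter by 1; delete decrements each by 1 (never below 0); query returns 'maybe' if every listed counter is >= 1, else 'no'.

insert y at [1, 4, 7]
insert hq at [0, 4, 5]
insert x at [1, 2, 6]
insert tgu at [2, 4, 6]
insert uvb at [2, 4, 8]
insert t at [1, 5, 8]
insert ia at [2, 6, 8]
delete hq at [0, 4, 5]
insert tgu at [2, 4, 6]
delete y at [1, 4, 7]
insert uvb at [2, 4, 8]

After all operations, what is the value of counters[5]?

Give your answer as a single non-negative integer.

Answer: 1

Derivation:
Step 1: insert y at [1, 4, 7] -> counters=[0,1,0,0,1,0,0,1,0]
Step 2: insert hq at [0, 4, 5] -> counters=[1,1,0,0,2,1,0,1,0]
Step 3: insert x at [1, 2, 6] -> counters=[1,2,1,0,2,1,1,1,0]
Step 4: insert tgu at [2, 4, 6] -> counters=[1,2,2,0,3,1,2,1,0]
Step 5: insert uvb at [2, 4, 8] -> counters=[1,2,3,0,4,1,2,1,1]
Step 6: insert t at [1, 5, 8] -> counters=[1,3,3,0,4,2,2,1,2]
Step 7: insert ia at [2, 6, 8] -> counters=[1,3,4,0,4,2,3,1,3]
Step 8: delete hq at [0, 4, 5] -> counters=[0,3,4,0,3,1,3,1,3]
Step 9: insert tgu at [2, 4, 6] -> counters=[0,3,5,0,4,1,4,1,3]
Step 10: delete y at [1, 4, 7] -> counters=[0,2,5,0,3,1,4,0,3]
Step 11: insert uvb at [2, 4, 8] -> counters=[0,2,6,0,4,1,4,0,4]
Final counters=[0,2,6,0,4,1,4,0,4] -> counters[5]=1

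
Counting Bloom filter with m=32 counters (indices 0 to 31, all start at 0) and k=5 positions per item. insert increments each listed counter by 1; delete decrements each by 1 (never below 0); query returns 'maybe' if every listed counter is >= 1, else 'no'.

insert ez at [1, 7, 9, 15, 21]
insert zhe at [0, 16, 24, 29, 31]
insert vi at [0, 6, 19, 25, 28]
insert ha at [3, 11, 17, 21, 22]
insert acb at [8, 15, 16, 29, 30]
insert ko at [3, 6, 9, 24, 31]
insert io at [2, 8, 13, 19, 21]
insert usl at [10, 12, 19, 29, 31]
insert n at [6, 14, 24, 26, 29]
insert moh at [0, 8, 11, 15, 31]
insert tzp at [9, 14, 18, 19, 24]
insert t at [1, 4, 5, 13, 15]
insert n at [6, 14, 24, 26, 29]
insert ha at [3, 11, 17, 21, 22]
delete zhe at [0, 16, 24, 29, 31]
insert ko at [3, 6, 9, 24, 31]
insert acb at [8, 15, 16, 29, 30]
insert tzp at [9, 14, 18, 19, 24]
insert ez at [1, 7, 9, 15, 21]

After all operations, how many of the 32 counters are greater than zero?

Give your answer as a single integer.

Answer: 29

Derivation:
Step 1: insert ez at [1, 7, 9, 15, 21] -> counters=[0,1,0,0,0,0,0,1,0,1,0,0,0,0,0,1,0,0,0,0,0,1,0,0,0,0,0,0,0,0,0,0]
Step 2: insert zhe at [0, 16, 24, 29, 31] -> counters=[1,1,0,0,0,0,0,1,0,1,0,0,0,0,0,1,1,0,0,0,0,1,0,0,1,0,0,0,0,1,0,1]
Step 3: insert vi at [0, 6, 19, 25, 28] -> counters=[2,1,0,0,0,0,1,1,0,1,0,0,0,0,0,1,1,0,0,1,0,1,0,0,1,1,0,0,1,1,0,1]
Step 4: insert ha at [3, 11, 17, 21, 22] -> counters=[2,1,0,1,0,0,1,1,0,1,0,1,0,0,0,1,1,1,0,1,0,2,1,0,1,1,0,0,1,1,0,1]
Step 5: insert acb at [8, 15, 16, 29, 30] -> counters=[2,1,0,1,0,0,1,1,1,1,0,1,0,0,0,2,2,1,0,1,0,2,1,0,1,1,0,0,1,2,1,1]
Step 6: insert ko at [3, 6, 9, 24, 31] -> counters=[2,1,0,2,0,0,2,1,1,2,0,1,0,0,0,2,2,1,0,1,0,2,1,0,2,1,0,0,1,2,1,2]
Step 7: insert io at [2, 8, 13, 19, 21] -> counters=[2,1,1,2,0,0,2,1,2,2,0,1,0,1,0,2,2,1,0,2,0,3,1,0,2,1,0,0,1,2,1,2]
Step 8: insert usl at [10, 12, 19, 29, 31] -> counters=[2,1,1,2,0,0,2,1,2,2,1,1,1,1,0,2,2,1,0,3,0,3,1,0,2,1,0,0,1,3,1,3]
Step 9: insert n at [6, 14, 24, 26, 29] -> counters=[2,1,1,2,0,0,3,1,2,2,1,1,1,1,1,2,2,1,0,3,0,3,1,0,3,1,1,0,1,4,1,3]
Step 10: insert moh at [0, 8, 11, 15, 31] -> counters=[3,1,1,2,0,0,3,1,3,2,1,2,1,1,1,3,2,1,0,3,0,3,1,0,3,1,1,0,1,4,1,4]
Step 11: insert tzp at [9, 14, 18, 19, 24] -> counters=[3,1,1,2,0,0,3,1,3,3,1,2,1,1,2,3,2,1,1,4,0,3,1,0,4,1,1,0,1,4,1,4]
Step 12: insert t at [1, 4, 5, 13, 15] -> counters=[3,2,1,2,1,1,3,1,3,3,1,2,1,2,2,4,2,1,1,4,0,3,1,0,4,1,1,0,1,4,1,4]
Step 13: insert n at [6, 14, 24, 26, 29] -> counters=[3,2,1,2,1,1,4,1,3,3,1,2,1,2,3,4,2,1,1,4,0,3,1,0,5,1,2,0,1,5,1,4]
Step 14: insert ha at [3, 11, 17, 21, 22] -> counters=[3,2,1,3,1,1,4,1,3,3,1,3,1,2,3,4,2,2,1,4,0,4,2,0,5,1,2,0,1,5,1,4]
Step 15: delete zhe at [0, 16, 24, 29, 31] -> counters=[2,2,1,3,1,1,4,1,3,3,1,3,1,2,3,4,1,2,1,4,0,4,2,0,4,1,2,0,1,4,1,3]
Step 16: insert ko at [3, 6, 9, 24, 31] -> counters=[2,2,1,4,1,1,5,1,3,4,1,3,1,2,3,4,1,2,1,4,0,4,2,0,5,1,2,0,1,4,1,4]
Step 17: insert acb at [8, 15, 16, 29, 30] -> counters=[2,2,1,4,1,1,5,1,4,4,1,3,1,2,3,5,2,2,1,4,0,4,2,0,5,1,2,0,1,5,2,4]
Step 18: insert tzp at [9, 14, 18, 19, 24] -> counters=[2,2,1,4,1,1,5,1,4,5,1,3,1,2,4,5,2,2,2,5,0,4,2,0,6,1,2,0,1,5,2,4]
Step 19: insert ez at [1, 7, 9, 15, 21] -> counters=[2,3,1,4,1,1,5,2,4,6,1,3,1,2,4,6,2,2,2,5,0,5,2,0,6,1,2,0,1,5,2,4]
Final counters=[2,3,1,4,1,1,5,2,4,6,1,3,1,2,4,6,2,2,2,5,0,5,2,0,6,1,2,0,1,5,2,4] -> 29 nonzero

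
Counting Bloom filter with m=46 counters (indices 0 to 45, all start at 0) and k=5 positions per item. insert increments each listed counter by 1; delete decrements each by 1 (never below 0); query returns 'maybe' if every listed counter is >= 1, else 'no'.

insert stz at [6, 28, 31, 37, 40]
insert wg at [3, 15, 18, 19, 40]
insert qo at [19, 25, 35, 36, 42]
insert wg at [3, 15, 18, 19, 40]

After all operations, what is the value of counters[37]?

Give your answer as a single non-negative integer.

Answer: 1

Derivation:
Step 1: insert stz at [6, 28, 31, 37, 40] -> counters=[0,0,0,0,0,0,1,0,0,0,0,0,0,0,0,0,0,0,0,0,0,0,0,0,0,0,0,0,1,0,0,1,0,0,0,0,0,1,0,0,1,0,0,0,0,0]
Step 2: insert wg at [3, 15, 18, 19, 40] -> counters=[0,0,0,1,0,0,1,0,0,0,0,0,0,0,0,1,0,0,1,1,0,0,0,0,0,0,0,0,1,0,0,1,0,0,0,0,0,1,0,0,2,0,0,0,0,0]
Step 3: insert qo at [19, 25, 35, 36, 42] -> counters=[0,0,0,1,0,0,1,0,0,0,0,0,0,0,0,1,0,0,1,2,0,0,0,0,0,1,0,0,1,0,0,1,0,0,0,1,1,1,0,0,2,0,1,0,0,0]
Step 4: insert wg at [3, 15, 18, 19, 40] -> counters=[0,0,0,2,0,0,1,0,0,0,0,0,0,0,0,2,0,0,2,3,0,0,0,0,0,1,0,0,1,0,0,1,0,0,0,1,1,1,0,0,3,0,1,0,0,0]
Final counters=[0,0,0,2,0,0,1,0,0,0,0,0,0,0,0,2,0,0,2,3,0,0,0,0,0,1,0,0,1,0,0,1,0,0,0,1,1,1,0,0,3,0,1,0,0,0] -> counters[37]=1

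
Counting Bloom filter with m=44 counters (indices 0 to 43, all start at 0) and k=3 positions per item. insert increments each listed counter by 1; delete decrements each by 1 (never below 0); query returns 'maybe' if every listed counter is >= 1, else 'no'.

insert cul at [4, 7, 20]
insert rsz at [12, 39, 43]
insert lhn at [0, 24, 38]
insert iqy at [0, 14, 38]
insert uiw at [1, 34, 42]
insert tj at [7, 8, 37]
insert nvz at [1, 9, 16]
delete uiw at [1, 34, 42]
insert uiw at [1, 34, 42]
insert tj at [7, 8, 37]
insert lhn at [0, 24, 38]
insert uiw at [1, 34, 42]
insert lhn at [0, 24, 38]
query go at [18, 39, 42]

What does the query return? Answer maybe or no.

Step 1: insert cul at [4, 7, 20] -> counters=[0,0,0,0,1,0,0,1,0,0,0,0,0,0,0,0,0,0,0,0,1,0,0,0,0,0,0,0,0,0,0,0,0,0,0,0,0,0,0,0,0,0,0,0]
Step 2: insert rsz at [12, 39, 43] -> counters=[0,0,0,0,1,0,0,1,0,0,0,0,1,0,0,0,0,0,0,0,1,0,0,0,0,0,0,0,0,0,0,0,0,0,0,0,0,0,0,1,0,0,0,1]
Step 3: insert lhn at [0, 24, 38] -> counters=[1,0,0,0,1,0,0,1,0,0,0,0,1,0,0,0,0,0,0,0,1,0,0,0,1,0,0,0,0,0,0,0,0,0,0,0,0,0,1,1,0,0,0,1]
Step 4: insert iqy at [0, 14, 38] -> counters=[2,0,0,0,1,0,0,1,0,0,0,0,1,0,1,0,0,0,0,0,1,0,0,0,1,0,0,0,0,0,0,0,0,0,0,0,0,0,2,1,0,0,0,1]
Step 5: insert uiw at [1, 34, 42] -> counters=[2,1,0,0,1,0,0,1,0,0,0,0,1,0,1,0,0,0,0,0,1,0,0,0,1,0,0,0,0,0,0,0,0,0,1,0,0,0,2,1,0,0,1,1]
Step 6: insert tj at [7, 8, 37] -> counters=[2,1,0,0,1,0,0,2,1,0,0,0,1,0,1,0,0,0,0,0,1,0,0,0,1,0,0,0,0,0,0,0,0,0,1,0,0,1,2,1,0,0,1,1]
Step 7: insert nvz at [1, 9, 16] -> counters=[2,2,0,0,1,0,0,2,1,1,0,0,1,0,1,0,1,0,0,0,1,0,0,0,1,0,0,0,0,0,0,0,0,0,1,0,0,1,2,1,0,0,1,1]
Step 8: delete uiw at [1, 34, 42] -> counters=[2,1,0,0,1,0,0,2,1,1,0,0,1,0,1,0,1,0,0,0,1,0,0,0,1,0,0,0,0,0,0,0,0,0,0,0,0,1,2,1,0,0,0,1]
Step 9: insert uiw at [1, 34, 42] -> counters=[2,2,0,0,1,0,0,2,1,1,0,0,1,0,1,0,1,0,0,0,1,0,0,0,1,0,0,0,0,0,0,0,0,0,1,0,0,1,2,1,0,0,1,1]
Step 10: insert tj at [7, 8, 37] -> counters=[2,2,0,0,1,0,0,3,2,1,0,0,1,0,1,0,1,0,0,0,1,0,0,0,1,0,0,0,0,0,0,0,0,0,1,0,0,2,2,1,0,0,1,1]
Step 11: insert lhn at [0, 24, 38] -> counters=[3,2,0,0,1,0,0,3,2,1,0,0,1,0,1,0,1,0,0,0,1,0,0,0,2,0,0,0,0,0,0,0,0,0,1,0,0,2,3,1,0,0,1,1]
Step 12: insert uiw at [1, 34, 42] -> counters=[3,3,0,0,1,0,0,3,2,1,0,0,1,0,1,0,1,0,0,0,1,0,0,0,2,0,0,0,0,0,0,0,0,0,2,0,0,2,3,1,0,0,2,1]
Step 13: insert lhn at [0, 24, 38] -> counters=[4,3,0,0,1,0,0,3,2,1,0,0,1,0,1,0,1,0,0,0,1,0,0,0,3,0,0,0,0,0,0,0,0,0,2,0,0,2,4,1,0,0,2,1]
Query go: check counters[18]=0 counters[39]=1 counters[42]=2 -> no

Answer: no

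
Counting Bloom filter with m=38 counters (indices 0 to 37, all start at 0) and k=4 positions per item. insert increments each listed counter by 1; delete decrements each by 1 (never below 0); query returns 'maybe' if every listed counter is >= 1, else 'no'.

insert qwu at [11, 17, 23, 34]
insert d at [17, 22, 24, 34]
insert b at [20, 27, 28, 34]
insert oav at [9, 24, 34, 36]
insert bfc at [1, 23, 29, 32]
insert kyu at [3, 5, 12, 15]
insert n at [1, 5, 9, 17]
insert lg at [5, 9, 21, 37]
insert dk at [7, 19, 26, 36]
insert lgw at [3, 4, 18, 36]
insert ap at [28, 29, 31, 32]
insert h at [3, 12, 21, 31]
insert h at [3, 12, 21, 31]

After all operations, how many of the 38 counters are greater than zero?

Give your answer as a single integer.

Step 1: insert qwu at [11, 17, 23, 34] -> counters=[0,0,0,0,0,0,0,0,0,0,0,1,0,0,0,0,0,1,0,0,0,0,0,1,0,0,0,0,0,0,0,0,0,0,1,0,0,0]
Step 2: insert d at [17, 22, 24, 34] -> counters=[0,0,0,0,0,0,0,0,0,0,0,1,0,0,0,0,0,2,0,0,0,0,1,1,1,0,0,0,0,0,0,0,0,0,2,0,0,0]
Step 3: insert b at [20, 27, 28, 34] -> counters=[0,0,0,0,0,0,0,0,0,0,0,1,0,0,0,0,0,2,0,0,1,0,1,1,1,0,0,1,1,0,0,0,0,0,3,0,0,0]
Step 4: insert oav at [9, 24, 34, 36] -> counters=[0,0,0,0,0,0,0,0,0,1,0,1,0,0,0,0,0,2,0,0,1,0,1,1,2,0,0,1,1,0,0,0,0,0,4,0,1,0]
Step 5: insert bfc at [1, 23, 29, 32] -> counters=[0,1,0,0,0,0,0,0,0,1,0,1,0,0,0,0,0,2,0,0,1,0,1,2,2,0,0,1,1,1,0,0,1,0,4,0,1,0]
Step 6: insert kyu at [3, 5, 12, 15] -> counters=[0,1,0,1,0,1,0,0,0,1,0,1,1,0,0,1,0,2,0,0,1,0,1,2,2,0,0,1,1,1,0,0,1,0,4,0,1,0]
Step 7: insert n at [1, 5, 9, 17] -> counters=[0,2,0,1,0,2,0,0,0,2,0,1,1,0,0,1,0,3,0,0,1,0,1,2,2,0,0,1,1,1,0,0,1,0,4,0,1,0]
Step 8: insert lg at [5, 9, 21, 37] -> counters=[0,2,0,1,0,3,0,0,0,3,0,1,1,0,0,1,0,3,0,0,1,1,1,2,2,0,0,1,1,1,0,0,1,0,4,0,1,1]
Step 9: insert dk at [7, 19, 26, 36] -> counters=[0,2,0,1,0,3,0,1,0,3,0,1,1,0,0,1,0,3,0,1,1,1,1,2,2,0,1,1,1,1,0,0,1,0,4,0,2,1]
Step 10: insert lgw at [3, 4, 18, 36] -> counters=[0,2,0,2,1,3,0,1,0,3,0,1,1,0,0,1,0,3,1,1,1,1,1,2,2,0,1,1,1,1,0,0,1,0,4,0,3,1]
Step 11: insert ap at [28, 29, 31, 32] -> counters=[0,2,0,2,1,3,0,1,0,3,0,1,1,0,0,1,0,3,1,1,1,1,1,2,2,0,1,1,2,2,0,1,2,0,4,0,3,1]
Step 12: insert h at [3, 12, 21, 31] -> counters=[0,2,0,3,1,3,0,1,0,3,0,1,2,0,0,1,0,3,1,1,1,2,1,2,2,0,1,1,2,2,0,2,2,0,4,0,3,1]
Step 13: insert h at [3, 12, 21, 31] -> counters=[0,2,0,4,1,3,0,1,0,3,0,1,3,0,0,1,0,3,1,1,1,3,1,2,2,0,1,1,2,2,0,3,2,0,4,0,3,1]
Final counters=[0,2,0,4,1,3,0,1,0,3,0,1,3,0,0,1,0,3,1,1,1,3,1,2,2,0,1,1,2,2,0,3,2,0,4,0,3,1] -> 26 nonzero

Answer: 26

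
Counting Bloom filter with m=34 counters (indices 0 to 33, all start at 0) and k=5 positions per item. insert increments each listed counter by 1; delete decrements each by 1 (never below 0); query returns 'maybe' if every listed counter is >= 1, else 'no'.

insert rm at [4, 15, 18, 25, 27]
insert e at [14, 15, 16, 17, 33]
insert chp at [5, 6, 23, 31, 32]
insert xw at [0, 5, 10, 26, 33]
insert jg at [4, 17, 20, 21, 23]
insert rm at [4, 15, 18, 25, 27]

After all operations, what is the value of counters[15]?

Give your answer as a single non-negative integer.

Step 1: insert rm at [4, 15, 18, 25, 27] -> counters=[0,0,0,0,1,0,0,0,0,0,0,0,0,0,0,1,0,0,1,0,0,0,0,0,0,1,0,1,0,0,0,0,0,0]
Step 2: insert e at [14, 15, 16, 17, 33] -> counters=[0,0,0,0,1,0,0,0,0,0,0,0,0,0,1,2,1,1,1,0,0,0,0,0,0,1,0,1,0,0,0,0,0,1]
Step 3: insert chp at [5, 6, 23, 31, 32] -> counters=[0,0,0,0,1,1,1,0,0,0,0,0,0,0,1,2,1,1,1,0,0,0,0,1,0,1,0,1,0,0,0,1,1,1]
Step 4: insert xw at [0, 5, 10, 26, 33] -> counters=[1,0,0,0,1,2,1,0,0,0,1,0,0,0,1,2,1,1,1,0,0,0,0,1,0,1,1,1,0,0,0,1,1,2]
Step 5: insert jg at [4, 17, 20, 21, 23] -> counters=[1,0,0,0,2,2,1,0,0,0,1,0,0,0,1,2,1,2,1,0,1,1,0,2,0,1,1,1,0,0,0,1,1,2]
Step 6: insert rm at [4, 15, 18, 25, 27] -> counters=[1,0,0,0,3,2,1,0,0,0,1,0,0,0,1,3,1,2,2,0,1,1,0,2,0,2,1,2,0,0,0,1,1,2]
Final counters=[1,0,0,0,3,2,1,0,0,0,1,0,0,0,1,3,1,2,2,0,1,1,0,2,0,2,1,2,0,0,0,1,1,2] -> counters[15]=3

Answer: 3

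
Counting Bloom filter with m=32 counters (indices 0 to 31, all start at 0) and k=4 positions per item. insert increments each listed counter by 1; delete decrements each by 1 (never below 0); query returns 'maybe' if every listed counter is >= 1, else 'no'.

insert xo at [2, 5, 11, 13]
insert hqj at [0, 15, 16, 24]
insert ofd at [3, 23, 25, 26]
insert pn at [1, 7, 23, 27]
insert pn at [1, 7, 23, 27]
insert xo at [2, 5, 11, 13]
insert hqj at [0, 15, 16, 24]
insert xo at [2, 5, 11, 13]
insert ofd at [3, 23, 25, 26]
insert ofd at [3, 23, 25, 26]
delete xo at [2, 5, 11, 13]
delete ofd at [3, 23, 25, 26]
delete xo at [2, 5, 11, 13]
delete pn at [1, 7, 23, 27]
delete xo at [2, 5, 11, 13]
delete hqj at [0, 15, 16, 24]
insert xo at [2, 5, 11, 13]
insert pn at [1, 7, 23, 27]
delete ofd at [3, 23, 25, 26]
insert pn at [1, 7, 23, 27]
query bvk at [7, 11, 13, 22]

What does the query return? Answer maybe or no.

Step 1: insert xo at [2, 5, 11, 13] -> counters=[0,0,1,0,0,1,0,0,0,0,0,1,0,1,0,0,0,0,0,0,0,0,0,0,0,0,0,0,0,0,0,0]
Step 2: insert hqj at [0, 15, 16, 24] -> counters=[1,0,1,0,0,1,0,0,0,0,0,1,0,1,0,1,1,0,0,0,0,0,0,0,1,0,0,0,0,0,0,0]
Step 3: insert ofd at [3, 23, 25, 26] -> counters=[1,0,1,1,0,1,0,0,0,0,0,1,0,1,0,1,1,0,0,0,0,0,0,1,1,1,1,0,0,0,0,0]
Step 4: insert pn at [1, 7, 23, 27] -> counters=[1,1,1,1,0,1,0,1,0,0,0,1,0,1,0,1,1,0,0,0,0,0,0,2,1,1,1,1,0,0,0,0]
Step 5: insert pn at [1, 7, 23, 27] -> counters=[1,2,1,1,0,1,0,2,0,0,0,1,0,1,0,1,1,0,0,0,0,0,0,3,1,1,1,2,0,0,0,0]
Step 6: insert xo at [2, 5, 11, 13] -> counters=[1,2,2,1,0,2,0,2,0,0,0,2,0,2,0,1,1,0,0,0,0,0,0,3,1,1,1,2,0,0,0,0]
Step 7: insert hqj at [0, 15, 16, 24] -> counters=[2,2,2,1,0,2,0,2,0,0,0,2,0,2,0,2,2,0,0,0,0,0,0,3,2,1,1,2,0,0,0,0]
Step 8: insert xo at [2, 5, 11, 13] -> counters=[2,2,3,1,0,3,0,2,0,0,0,3,0,3,0,2,2,0,0,0,0,0,0,3,2,1,1,2,0,0,0,0]
Step 9: insert ofd at [3, 23, 25, 26] -> counters=[2,2,3,2,0,3,0,2,0,0,0,3,0,3,0,2,2,0,0,0,0,0,0,4,2,2,2,2,0,0,0,0]
Step 10: insert ofd at [3, 23, 25, 26] -> counters=[2,2,3,3,0,3,0,2,0,0,0,3,0,3,0,2,2,0,0,0,0,0,0,5,2,3,3,2,0,0,0,0]
Step 11: delete xo at [2, 5, 11, 13] -> counters=[2,2,2,3,0,2,0,2,0,0,0,2,0,2,0,2,2,0,0,0,0,0,0,5,2,3,3,2,0,0,0,0]
Step 12: delete ofd at [3, 23, 25, 26] -> counters=[2,2,2,2,0,2,0,2,0,0,0,2,0,2,0,2,2,0,0,0,0,0,0,4,2,2,2,2,0,0,0,0]
Step 13: delete xo at [2, 5, 11, 13] -> counters=[2,2,1,2,0,1,0,2,0,0,0,1,0,1,0,2,2,0,0,0,0,0,0,4,2,2,2,2,0,0,0,0]
Step 14: delete pn at [1, 7, 23, 27] -> counters=[2,1,1,2,0,1,0,1,0,0,0,1,0,1,0,2,2,0,0,0,0,0,0,3,2,2,2,1,0,0,0,0]
Step 15: delete xo at [2, 5, 11, 13] -> counters=[2,1,0,2,0,0,0,1,0,0,0,0,0,0,0,2,2,0,0,0,0,0,0,3,2,2,2,1,0,0,0,0]
Step 16: delete hqj at [0, 15, 16, 24] -> counters=[1,1,0,2,0,0,0,1,0,0,0,0,0,0,0,1,1,0,0,0,0,0,0,3,1,2,2,1,0,0,0,0]
Step 17: insert xo at [2, 5, 11, 13] -> counters=[1,1,1,2,0,1,0,1,0,0,0,1,0,1,0,1,1,0,0,0,0,0,0,3,1,2,2,1,0,0,0,0]
Step 18: insert pn at [1, 7, 23, 27] -> counters=[1,2,1,2,0,1,0,2,0,0,0,1,0,1,0,1,1,0,0,0,0,0,0,4,1,2,2,2,0,0,0,0]
Step 19: delete ofd at [3, 23, 25, 26] -> counters=[1,2,1,1,0,1,0,2,0,0,0,1,0,1,0,1,1,0,0,0,0,0,0,3,1,1,1,2,0,0,0,0]
Step 20: insert pn at [1, 7, 23, 27] -> counters=[1,3,1,1,0,1,0,3,0,0,0,1,0,1,0,1,1,0,0,0,0,0,0,4,1,1,1,3,0,0,0,0]
Query bvk: check counters[7]=3 counters[11]=1 counters[13]=1 counters[22]=0 -> no

Answer: no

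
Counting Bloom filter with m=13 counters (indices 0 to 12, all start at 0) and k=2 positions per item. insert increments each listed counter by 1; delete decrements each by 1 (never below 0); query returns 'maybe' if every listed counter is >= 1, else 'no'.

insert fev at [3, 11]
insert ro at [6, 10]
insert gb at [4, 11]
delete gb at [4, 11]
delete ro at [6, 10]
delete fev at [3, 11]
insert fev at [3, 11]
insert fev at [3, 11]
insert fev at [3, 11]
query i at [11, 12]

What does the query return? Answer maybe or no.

Answer: no

Derivation:
Step 1: insert fev at [3, 11] -> counters=[0,0,0,1,0,0,0,0,0,0,0,1,0]
Step 2: insert ro at [6, 10] -> counters=[0,0,0,1,0,0,1,0,0,0,1,1,0]
Step 3: insert gb at [4, 11] -> counters=[0,0,0,1,1,0,1,0,0,0,1,2,0]
Step 4: delete gb at [4, 11] -> counters=[0,0,0,1,0,0,1,0,0,0,1,1,0]
Step 5: delete ro at [6, 10] -> counters=[0,0,0,1,0,0,0,0,0,0,0,1,0]
Step 6: delete fev at [3, 11] -> counters=[0,0,0,0,0,0,0,0,0,0,0,0,0]
Step 7: insert fev at [3, 11] -> counters=[0,0,0,1,0,0,0,0,0,0,0,1,0]
Step 8: insert fev at [3, 11] -> counters=[0,0,0,2,0,0,0,0,0,0,0,2,0]
Step 9: insert fev at [3, 11] -> counters=[0,0,0,3,0,0,0,0,0,0,0,3,0]
Query i: check counters[11]=3 counters[12]=0 -> no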